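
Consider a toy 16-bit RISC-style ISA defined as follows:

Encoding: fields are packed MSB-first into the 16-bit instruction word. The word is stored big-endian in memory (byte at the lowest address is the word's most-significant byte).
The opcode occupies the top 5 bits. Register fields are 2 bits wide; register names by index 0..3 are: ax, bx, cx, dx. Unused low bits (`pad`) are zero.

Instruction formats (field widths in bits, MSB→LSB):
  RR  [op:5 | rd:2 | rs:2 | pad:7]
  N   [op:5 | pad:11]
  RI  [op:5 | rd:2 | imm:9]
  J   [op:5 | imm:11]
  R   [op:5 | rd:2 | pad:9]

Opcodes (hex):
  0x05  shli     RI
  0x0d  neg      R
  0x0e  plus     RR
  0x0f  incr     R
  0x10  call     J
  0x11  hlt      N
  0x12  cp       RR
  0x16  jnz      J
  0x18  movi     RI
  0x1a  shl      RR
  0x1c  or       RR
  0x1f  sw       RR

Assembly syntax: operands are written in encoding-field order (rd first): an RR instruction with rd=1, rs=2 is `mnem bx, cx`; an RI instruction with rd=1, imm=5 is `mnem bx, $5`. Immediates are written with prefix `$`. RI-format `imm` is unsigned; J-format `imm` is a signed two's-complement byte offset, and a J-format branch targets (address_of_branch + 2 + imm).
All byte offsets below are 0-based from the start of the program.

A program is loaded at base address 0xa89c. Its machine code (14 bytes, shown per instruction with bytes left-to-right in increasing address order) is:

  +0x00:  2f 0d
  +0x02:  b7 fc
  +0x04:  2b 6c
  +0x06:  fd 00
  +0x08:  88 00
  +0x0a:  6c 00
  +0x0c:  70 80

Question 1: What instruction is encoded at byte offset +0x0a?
neg cx

[0a] 6c 00 → 0x6c00
  top 5b → 0xd → neg [R]
  rd@[10:9]=0x2 ⇒ cx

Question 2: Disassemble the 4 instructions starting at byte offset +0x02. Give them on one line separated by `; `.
@+02  big-endian(b7 fc) = 0xb7fc
  top 5b → 0x16 → jnz [J]
  imm@[10:0]=0x7fc (s11→-4) ⇒ $-4
@+04  big-endian(2b 6c) = 0x2b6c
  top 5b → 0x5 → shli [RI]
  rd@[10:9]=0x1 ⇒ bx
  imm@[8:0]=0x16c ⇒ $364
@+06  big-endian(fd 00) = 0xfd00
  top 5b → 0x1f → sw [RR]
  rd@[10:9]=0x2 ⇒ cx
  rs@[8:7]=0x2 ⇒ cx
@+08  big-endian(88 00) = 0x8800
  top 5b → 0x11 → hlt [N]

jnz $-4; shli bx, $364; sw cx, cx; hlt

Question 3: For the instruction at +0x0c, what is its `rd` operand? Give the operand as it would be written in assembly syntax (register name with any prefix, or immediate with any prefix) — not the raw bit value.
ax

@+0c  big-endian(70 80) = 0x7080
  opcode bits[15:11]=0xe: plus/RR
  rd: (w>>9)&0x3=0x0 → ax
  rs: (w>>7)&0x3=0x1 → bx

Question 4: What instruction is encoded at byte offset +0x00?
off 0x00: read 2f 0d as big → 0x2f0d
  op=0x2f0d>>11=0x5 ⇒ shli (RI)
  [10:9] rd=3 = dx
  [8:0] imm=269 = $269

shli dx, $269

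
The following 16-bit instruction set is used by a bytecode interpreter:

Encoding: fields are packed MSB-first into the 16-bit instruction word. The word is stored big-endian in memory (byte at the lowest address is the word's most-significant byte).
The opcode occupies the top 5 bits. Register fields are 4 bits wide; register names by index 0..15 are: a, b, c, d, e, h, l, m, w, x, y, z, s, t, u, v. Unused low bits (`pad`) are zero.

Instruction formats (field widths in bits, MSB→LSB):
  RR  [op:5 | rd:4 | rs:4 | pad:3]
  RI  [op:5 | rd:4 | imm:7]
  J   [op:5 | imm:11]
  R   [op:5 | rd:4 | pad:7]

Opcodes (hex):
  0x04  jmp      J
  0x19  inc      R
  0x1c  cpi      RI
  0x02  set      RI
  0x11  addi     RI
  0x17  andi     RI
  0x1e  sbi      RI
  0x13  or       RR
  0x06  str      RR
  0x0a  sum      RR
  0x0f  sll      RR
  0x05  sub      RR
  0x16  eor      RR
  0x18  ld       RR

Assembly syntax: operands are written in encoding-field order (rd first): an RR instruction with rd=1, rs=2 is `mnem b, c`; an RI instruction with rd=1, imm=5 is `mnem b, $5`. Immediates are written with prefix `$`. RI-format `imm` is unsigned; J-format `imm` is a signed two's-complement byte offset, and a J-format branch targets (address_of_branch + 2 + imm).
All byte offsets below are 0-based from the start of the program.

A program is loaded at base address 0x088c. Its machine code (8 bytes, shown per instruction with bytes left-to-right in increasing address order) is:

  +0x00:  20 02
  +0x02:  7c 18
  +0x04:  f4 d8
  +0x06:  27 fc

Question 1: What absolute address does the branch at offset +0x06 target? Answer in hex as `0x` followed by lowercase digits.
+0x06: 27 fc ⇒ word 0x27fc (big)
  top 5b → 0x4 → jmp [J]
  imm@[10:0]=0x7fc (s11→-4) ⇒ $-4
  target = base 0x088c + off 0x06 + 2 + imm -4 = 0x0890

0x0890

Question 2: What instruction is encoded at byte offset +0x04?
sbi x, $88

[04] f4 d8 → 0xf4d8
  op=0xf4d8>>11=0x1e ⇒ sbi (RI)
  rd@[10:7]=0x9 ⇒ x
  imm@[6:0]=0x58 ⇒ $88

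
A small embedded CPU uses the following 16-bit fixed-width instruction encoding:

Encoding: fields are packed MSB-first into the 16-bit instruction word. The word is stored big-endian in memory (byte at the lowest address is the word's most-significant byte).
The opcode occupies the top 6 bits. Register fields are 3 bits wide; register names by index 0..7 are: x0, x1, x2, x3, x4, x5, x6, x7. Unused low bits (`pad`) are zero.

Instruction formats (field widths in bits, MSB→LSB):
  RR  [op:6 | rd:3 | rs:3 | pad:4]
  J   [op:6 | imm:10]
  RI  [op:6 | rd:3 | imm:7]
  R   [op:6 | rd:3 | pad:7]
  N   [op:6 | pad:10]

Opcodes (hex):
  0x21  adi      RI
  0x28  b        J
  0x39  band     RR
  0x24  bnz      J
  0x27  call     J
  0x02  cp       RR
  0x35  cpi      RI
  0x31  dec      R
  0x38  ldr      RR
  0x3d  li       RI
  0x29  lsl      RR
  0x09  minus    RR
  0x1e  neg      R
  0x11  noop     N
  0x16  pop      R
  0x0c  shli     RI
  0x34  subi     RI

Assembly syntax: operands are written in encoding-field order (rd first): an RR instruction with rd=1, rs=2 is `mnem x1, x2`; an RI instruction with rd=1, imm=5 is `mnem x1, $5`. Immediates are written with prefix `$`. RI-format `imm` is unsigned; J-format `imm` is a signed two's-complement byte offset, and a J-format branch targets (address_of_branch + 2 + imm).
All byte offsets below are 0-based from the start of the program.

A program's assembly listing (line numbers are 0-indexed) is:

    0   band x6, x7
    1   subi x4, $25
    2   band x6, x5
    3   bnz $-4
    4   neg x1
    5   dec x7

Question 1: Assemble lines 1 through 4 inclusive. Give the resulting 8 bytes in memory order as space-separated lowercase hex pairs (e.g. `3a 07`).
line 1 (subi): pack op=0x34:6|rd=4:3|imm=25:7 = 0xd219; big→ d2 19
line 2 (band): pack op=0x39:6|rd=6:3|rs=5:3|pad=0:4 = 0xe750; big→ e7 50
line 3 (bnz): pack op=0x24:6|imm=-4:10 = 0x93fc; big→ 93 fc
line 4 (neg): pack op=0x1e:6|rd=1:3|pad=0:7 = 0x7880; big→ 78 80

d2 19 e7 50 93 fc 78 80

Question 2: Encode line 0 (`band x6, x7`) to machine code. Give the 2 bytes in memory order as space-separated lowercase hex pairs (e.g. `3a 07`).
e7 70

L0: band op=0x39:6|rd=6:3|rs=7:3|pad=0:4 ⇒ 0xe770 ⇒ big e7 70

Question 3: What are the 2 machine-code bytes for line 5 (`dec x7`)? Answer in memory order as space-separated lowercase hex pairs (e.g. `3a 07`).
c7 80

line 5 (dec): pack op=0x31:6|rd=7:3|pad=0:7 = 0xc780; big→ c7 80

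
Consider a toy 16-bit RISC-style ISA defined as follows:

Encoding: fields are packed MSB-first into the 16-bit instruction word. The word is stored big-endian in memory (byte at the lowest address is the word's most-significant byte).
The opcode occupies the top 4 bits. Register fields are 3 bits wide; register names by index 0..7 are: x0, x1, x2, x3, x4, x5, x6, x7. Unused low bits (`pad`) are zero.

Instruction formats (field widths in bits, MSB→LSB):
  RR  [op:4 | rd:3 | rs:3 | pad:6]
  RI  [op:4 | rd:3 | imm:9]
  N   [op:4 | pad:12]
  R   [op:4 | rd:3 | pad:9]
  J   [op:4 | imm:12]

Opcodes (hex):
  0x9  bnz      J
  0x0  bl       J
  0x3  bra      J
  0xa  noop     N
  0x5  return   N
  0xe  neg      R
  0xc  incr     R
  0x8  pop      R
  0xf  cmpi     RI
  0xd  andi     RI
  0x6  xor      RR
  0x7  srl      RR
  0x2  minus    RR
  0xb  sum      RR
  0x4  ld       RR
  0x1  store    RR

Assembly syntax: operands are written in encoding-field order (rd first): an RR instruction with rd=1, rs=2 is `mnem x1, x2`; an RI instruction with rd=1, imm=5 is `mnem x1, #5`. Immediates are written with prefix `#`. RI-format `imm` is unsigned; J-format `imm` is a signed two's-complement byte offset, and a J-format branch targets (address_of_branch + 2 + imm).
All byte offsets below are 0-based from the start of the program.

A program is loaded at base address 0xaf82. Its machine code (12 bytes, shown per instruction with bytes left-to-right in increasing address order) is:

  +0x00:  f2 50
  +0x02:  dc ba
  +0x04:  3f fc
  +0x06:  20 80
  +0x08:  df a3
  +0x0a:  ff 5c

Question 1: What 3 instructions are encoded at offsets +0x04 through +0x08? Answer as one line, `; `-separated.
off 0x04: read 3f fc as big → 0x3ffc
  top 4b → 0x3 → bra [J]
  imm: (w>>0)&0xfff=0xffc (s12→-4) → #-4
off 0x06: read 20 80 as big → 0x2080
  top 4b → 0x2 → minus [RR]
  rd: (w>>9)&0x7=0x0 → x0
  rs: (w>>6)&0x7=0x2 → x2
off 0x08: read df a3 as big → 0xdfa3
  top 4b → 0xd → andi [RI]
  rd: (w>>9)&0x7=0x7 → x7
  imm: (w>>0)&0x1ff=0x1a3 → #419

bra #-4; minus x0, x2; andi x7, #419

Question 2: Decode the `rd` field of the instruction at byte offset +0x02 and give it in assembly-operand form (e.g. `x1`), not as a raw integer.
[02] dc ba → 0xdcba
  op=0xdcba>>12=0xd ⇒ andi (RI)
  rd@[11:9]=0x6 ⇒ x6
  imm@[8:0]=0xba ⇒ #186

x6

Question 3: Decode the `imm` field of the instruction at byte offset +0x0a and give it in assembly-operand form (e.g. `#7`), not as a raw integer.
[0a] ff 5c → 0xff5c
  op=0xff5c>>12=0xf ⇒ cmpi (RI)
  rd@[11:9]=0x7 ⇒ x7
  imm@[8:0]=0x15c ⇒ #348

#348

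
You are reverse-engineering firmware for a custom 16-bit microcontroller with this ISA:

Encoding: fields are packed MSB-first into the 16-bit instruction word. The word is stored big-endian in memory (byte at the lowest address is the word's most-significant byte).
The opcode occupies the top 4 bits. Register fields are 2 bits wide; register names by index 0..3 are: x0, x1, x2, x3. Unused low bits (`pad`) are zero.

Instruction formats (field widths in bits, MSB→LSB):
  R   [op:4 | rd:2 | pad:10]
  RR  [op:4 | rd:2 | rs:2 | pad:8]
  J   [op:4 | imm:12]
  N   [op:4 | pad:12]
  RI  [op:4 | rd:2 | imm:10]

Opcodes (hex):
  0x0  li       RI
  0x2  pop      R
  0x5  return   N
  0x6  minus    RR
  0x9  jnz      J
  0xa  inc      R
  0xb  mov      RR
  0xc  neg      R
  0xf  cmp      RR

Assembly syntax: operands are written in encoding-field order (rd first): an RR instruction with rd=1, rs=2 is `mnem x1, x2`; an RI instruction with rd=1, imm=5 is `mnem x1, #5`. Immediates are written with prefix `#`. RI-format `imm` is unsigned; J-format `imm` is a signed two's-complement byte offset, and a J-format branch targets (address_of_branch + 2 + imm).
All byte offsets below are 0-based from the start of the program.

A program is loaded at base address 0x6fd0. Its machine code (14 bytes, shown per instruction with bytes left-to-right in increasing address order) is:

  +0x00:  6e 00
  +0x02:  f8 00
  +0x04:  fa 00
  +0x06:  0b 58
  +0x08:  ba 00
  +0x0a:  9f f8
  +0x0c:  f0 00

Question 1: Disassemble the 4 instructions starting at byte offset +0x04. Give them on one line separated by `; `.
off 0x04: read fa 00 as big → 0xfa00
  opcode bits[15:12]=0xf: cmp/RR
  rd@[11:10]=0x2 ⇒ x2
  rs@[9:8]=0x2 ⇒ x2
off 0x06: read 0b 58 as big → 0x0b58
  opcode bits[15:12]=0x0: li/RI
  rd@[11:10]=0x2 ⇒ x2
  imm@[9:0]=0x358 ⇒ #856
off 0x08: read ba 00 as big → 0xba00
  opcode bits[15:12]=0xb: mov/RR
  rd@[11:10]=0x2 ⇒ x2
  rs@[9:8]=0x2 ⇒ x2
off 0x0a: read 9f f8 as big → 0x9ff8
  opcode bits[15:12]=0x9: jnz/J
  imm@[11:0]=0xff8 (s12→-8) ⇒ #-8

cmp x2, x2; li x2, #856; mov x2, x2; jnz #-8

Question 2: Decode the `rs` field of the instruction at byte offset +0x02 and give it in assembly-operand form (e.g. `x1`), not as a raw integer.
x0

+0x02: f8 00 ⇒ word 0xf800 (big)
  top 4b → 0xf → cmp [RR]
  rd: (w>>10)&0x3=0x2 → x2
  rs: (w>>8)&0x3=0x0 → x0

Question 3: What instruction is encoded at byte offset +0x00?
minus x3, x2

+0x00: 6e 00 ⇒ word 0x6e00 (big)
  opcode bits[15:12]=0x6: minus/RR
  rd@[11:10]=0x3 ⇒ x3
  rs@[9:8]=0x2 ⇒ x2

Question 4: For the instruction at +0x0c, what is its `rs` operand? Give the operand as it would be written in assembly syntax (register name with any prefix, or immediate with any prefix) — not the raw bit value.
off 0x0c: read f0 00 as big → 0xf000
  op=0xf000>>12=0xf ⇒ cmp (RR)
  rd@[11:10]=0x0 ⇒ x0
  rs@[9:8]=0x0 ⇒ x0

x0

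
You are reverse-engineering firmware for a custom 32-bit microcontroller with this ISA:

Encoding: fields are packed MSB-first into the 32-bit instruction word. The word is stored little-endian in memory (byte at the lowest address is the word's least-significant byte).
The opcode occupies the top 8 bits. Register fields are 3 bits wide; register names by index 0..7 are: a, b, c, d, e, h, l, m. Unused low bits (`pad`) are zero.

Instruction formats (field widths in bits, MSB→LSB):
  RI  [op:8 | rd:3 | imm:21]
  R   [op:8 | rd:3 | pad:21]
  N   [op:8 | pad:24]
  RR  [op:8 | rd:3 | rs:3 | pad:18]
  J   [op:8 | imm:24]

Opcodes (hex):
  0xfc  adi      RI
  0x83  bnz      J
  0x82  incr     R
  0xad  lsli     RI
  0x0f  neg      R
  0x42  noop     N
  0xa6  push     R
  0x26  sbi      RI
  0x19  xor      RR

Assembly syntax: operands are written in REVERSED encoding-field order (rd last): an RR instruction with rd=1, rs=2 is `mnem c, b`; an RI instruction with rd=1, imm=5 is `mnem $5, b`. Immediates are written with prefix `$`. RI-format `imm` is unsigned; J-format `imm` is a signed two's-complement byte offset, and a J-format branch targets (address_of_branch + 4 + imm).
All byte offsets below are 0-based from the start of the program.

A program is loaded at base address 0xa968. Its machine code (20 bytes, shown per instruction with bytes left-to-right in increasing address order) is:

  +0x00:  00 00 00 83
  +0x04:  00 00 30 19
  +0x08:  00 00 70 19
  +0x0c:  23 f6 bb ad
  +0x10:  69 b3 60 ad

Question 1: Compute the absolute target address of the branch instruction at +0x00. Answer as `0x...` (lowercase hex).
0xa96c

off 0x00: read 00 00 00 83 as little → 0x83000000
  opcode bits[31:24]=0x83: bnz/J
  imm: (w>>0)&0xffffff=0x0 → $0
  target = base 0xa968 + off 0x00 + 4 + imm 0 = 0xa96c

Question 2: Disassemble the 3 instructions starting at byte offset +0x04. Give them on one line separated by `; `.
xor e, b; xor e, d; lsli $1832483, h

@+04  little-endian(00 00 30 19) = 0x19300000
  opcode bits[31:24]=0x19: xor/RR
  [23:21] rd=1 = b
  [20:18] rs=4 = e
@+08  little-endian(00 00 70 19) = 0x19700000
  opcode bits[31:24]=0x19: xor/RR
  [23:21] rd=3 = d
  [20:18] rs=4 = e
@+0c  little-endian(23 f6 bb ad) = 0xadbbf623
  opcode bits[31:24]=0xad: lsli/RI
  [23:21] rd=5 = h
  [20:0] imm=1832483 = $1832483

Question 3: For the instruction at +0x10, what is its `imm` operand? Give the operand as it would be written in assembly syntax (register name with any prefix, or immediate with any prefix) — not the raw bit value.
$45929

@+10  little-endian(69 b3 60 ad) = 0xad60b369
  opcode bits[31:24]=0xad: lsli/RI
  rd: (w>>21)&0x7=0x3 → d
  imm: (w>>0)&0x1fffff=0xb369 → $45929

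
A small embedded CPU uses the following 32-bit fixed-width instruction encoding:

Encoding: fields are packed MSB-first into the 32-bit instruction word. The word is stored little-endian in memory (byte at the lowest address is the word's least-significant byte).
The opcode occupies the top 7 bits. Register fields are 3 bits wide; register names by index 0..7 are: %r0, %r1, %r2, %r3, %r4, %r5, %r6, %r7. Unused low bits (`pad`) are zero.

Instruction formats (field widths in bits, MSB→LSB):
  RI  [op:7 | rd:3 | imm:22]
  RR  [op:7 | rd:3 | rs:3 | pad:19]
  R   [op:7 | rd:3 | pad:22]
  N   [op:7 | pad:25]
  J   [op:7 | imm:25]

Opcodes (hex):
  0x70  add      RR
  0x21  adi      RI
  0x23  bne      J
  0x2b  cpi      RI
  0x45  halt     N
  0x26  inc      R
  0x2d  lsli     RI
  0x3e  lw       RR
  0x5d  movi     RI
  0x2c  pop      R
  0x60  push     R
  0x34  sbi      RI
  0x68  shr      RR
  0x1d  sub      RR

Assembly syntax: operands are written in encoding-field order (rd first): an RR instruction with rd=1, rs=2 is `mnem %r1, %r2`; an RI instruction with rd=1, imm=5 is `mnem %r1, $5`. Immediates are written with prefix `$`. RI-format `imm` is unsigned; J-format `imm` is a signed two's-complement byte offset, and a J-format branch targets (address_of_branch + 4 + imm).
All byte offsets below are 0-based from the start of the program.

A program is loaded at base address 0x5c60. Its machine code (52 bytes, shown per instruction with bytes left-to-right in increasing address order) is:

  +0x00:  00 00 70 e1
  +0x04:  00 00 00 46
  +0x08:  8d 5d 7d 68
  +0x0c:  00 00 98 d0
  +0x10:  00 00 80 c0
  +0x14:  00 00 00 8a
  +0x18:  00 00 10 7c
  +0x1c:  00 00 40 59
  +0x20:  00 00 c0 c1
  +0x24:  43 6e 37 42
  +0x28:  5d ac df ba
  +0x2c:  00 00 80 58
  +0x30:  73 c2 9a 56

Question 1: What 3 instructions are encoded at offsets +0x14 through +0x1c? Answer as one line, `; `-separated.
off 0x14: read 00 00 00 8a as little → 0x8a000000
  top 7b → 0x45 → halt [N]
off 0x18: read 00 00 10 7c as little → 0x7c100000
  top 7b → 0x3e → lw [RR]
  [24:22] rd=0 = %r0
  [21:19] rs=2 = %r2
off 0x1c: read 00 00 40 59 as little → 0x59400000
  top 7b → 0x2c → pop [R]
  [24:22] rd=5 = %r5

halt; lw %r0, %r2; pop %r5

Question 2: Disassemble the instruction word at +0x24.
adi %r0, $3632707

off 0x24: read 43 6e 37 42 as little → 0x42376e43
  op=0x42376e43>>25=0x21 ⇒ adi (RI)
  rd: (w>>22)&0x7=0x0 → %r0
  imm: (w>>0)&0x3fffff=0x376e43 → $3632707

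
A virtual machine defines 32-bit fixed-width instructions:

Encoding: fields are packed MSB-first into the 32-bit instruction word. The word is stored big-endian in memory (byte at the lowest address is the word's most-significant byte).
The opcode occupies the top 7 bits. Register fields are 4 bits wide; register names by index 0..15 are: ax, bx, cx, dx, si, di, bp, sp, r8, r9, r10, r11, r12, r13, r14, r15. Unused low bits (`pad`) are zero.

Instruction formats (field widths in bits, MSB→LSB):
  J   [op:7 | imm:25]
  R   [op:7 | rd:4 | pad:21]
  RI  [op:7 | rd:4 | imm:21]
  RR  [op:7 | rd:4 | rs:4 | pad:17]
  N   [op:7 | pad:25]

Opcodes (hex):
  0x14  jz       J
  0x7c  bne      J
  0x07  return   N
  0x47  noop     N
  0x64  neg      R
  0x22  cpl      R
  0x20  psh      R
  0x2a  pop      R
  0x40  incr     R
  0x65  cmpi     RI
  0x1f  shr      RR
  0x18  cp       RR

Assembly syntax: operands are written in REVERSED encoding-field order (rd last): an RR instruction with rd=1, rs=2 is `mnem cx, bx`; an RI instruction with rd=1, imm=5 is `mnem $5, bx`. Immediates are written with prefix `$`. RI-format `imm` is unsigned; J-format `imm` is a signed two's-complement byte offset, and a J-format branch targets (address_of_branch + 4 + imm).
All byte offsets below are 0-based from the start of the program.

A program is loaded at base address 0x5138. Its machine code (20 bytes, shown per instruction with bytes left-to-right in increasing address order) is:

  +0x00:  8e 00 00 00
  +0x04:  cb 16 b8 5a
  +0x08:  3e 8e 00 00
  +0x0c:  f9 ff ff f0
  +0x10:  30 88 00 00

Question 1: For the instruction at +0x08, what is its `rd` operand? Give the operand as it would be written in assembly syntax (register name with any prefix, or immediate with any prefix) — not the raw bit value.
si

[08] 3e 8e 00 00 → 0x3e8e0000
  top 7b → 0x1f → shr [RR]
  rd: (w>>21)&0xf=0x4 → si
  rs: (w>>17)&0xf=0x7 → sp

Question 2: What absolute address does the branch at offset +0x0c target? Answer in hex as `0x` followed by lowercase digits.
0x5138

off 0x0c: read f9 ff ff f0 as big → 0xf9fffff0
  opcode bits[31:25]=0x7c: bne/J
  imm@[24:0]=0x1fffff0 (s25→-16) ⇒ $-16
  target = base 0x5138 + off 0x0c + 4 + imm -16 = 0x5138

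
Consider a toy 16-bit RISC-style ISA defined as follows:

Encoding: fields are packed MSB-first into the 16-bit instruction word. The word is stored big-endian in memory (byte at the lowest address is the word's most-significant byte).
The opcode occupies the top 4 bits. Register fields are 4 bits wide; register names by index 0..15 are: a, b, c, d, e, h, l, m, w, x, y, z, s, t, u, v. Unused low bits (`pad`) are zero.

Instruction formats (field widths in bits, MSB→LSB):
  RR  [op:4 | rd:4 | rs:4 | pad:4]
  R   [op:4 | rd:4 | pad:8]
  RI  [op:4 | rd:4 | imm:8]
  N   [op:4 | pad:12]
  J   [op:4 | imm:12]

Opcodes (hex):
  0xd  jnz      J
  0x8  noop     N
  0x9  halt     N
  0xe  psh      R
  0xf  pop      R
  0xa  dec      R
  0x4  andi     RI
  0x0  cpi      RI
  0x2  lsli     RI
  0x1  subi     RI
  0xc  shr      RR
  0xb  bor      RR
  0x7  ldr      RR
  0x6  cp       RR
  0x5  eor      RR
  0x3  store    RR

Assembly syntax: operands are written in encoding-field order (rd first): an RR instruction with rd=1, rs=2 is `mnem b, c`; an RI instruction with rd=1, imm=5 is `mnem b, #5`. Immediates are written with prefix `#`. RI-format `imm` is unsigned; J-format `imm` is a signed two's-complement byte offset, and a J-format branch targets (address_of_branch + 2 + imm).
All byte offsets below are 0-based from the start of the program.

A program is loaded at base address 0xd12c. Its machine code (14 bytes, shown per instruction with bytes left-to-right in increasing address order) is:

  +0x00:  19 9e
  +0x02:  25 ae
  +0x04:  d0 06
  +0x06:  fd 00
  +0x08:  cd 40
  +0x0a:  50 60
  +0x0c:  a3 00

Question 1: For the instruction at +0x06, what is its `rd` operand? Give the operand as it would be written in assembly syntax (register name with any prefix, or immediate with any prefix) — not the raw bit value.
t

off 0x06: read fd 00 as big → 0xfd00
  opcode bits[15:12]=0xf: pop/R
  rd@[11:8]=0xd ⇒ t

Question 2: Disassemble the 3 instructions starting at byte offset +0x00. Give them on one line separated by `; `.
off 0x00: read 19 9e as big → 0x199e
  top 4b → 0x1 → subi [RI]
  rd: (w>>8)&0xf=0x9 → x
  imm: (w>>0)&0xff=0x9e → #158
off 0x02: read 25 ae as big → 0x25ae
  top 4b → 0x2 → lsli [RI]
  rd: (w>>8)&0xf=0x5 → h
  imm: (w>>0)&0xff=0xae → #174
off 0x04: read d0 06 as big → 0xd006
  top 4b → 0xd → jnz [J]
  imm: (w>>0)&0xfff=0x6 → #6

subi x, #158; lsli h, #174; jnz #6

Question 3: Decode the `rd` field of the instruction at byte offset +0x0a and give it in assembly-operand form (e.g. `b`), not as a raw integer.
a

@+0a  big-endian(50 60) = 0x5060
  opcode bits[15:12]=0x5: eor/RR
  rd: (w>>8)&0xf=0x0 → a
  rs: (w>>4)&0xf=0x6 → l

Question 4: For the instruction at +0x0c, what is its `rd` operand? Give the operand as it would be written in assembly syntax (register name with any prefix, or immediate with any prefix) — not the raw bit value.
d

off 0x0c: read a3 00 as big → 0xa300
  top 4b → 0xa → dec [R]
  rd: (w>>8)&0xf=0x3 → d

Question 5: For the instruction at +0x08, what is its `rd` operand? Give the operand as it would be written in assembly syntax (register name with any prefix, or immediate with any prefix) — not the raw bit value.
off 0x08: read cd 40 as big → 0xcd40
  op=0xcd40>>12=0xc ⇒ shr (RR)
  rd@[11:8]=0xd ⇒ t
  rs@[7:4]=0x4 ⇒ e

t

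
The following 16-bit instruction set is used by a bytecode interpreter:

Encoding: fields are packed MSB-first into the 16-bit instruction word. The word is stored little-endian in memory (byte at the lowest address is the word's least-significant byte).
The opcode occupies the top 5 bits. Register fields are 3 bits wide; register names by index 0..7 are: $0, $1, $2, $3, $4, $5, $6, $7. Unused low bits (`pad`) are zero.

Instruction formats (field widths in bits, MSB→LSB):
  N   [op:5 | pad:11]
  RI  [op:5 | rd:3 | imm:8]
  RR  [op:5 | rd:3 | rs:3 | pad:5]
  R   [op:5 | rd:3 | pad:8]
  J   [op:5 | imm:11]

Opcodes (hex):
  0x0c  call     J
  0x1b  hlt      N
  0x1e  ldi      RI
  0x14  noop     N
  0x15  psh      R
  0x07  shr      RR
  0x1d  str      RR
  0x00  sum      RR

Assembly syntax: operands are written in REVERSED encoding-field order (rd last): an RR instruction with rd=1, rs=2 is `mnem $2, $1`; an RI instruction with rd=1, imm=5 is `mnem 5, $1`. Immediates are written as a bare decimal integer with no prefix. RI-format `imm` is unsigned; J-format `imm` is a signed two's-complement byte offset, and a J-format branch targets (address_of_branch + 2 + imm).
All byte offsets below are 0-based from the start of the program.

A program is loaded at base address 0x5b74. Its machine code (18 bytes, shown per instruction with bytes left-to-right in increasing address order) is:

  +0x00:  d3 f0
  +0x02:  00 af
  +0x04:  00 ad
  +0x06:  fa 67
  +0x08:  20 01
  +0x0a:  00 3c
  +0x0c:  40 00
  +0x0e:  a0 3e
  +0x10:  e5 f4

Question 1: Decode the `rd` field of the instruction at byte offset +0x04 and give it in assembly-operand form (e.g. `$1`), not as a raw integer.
$5

@+04  little-endian(00 ad) = 0xad00
  top 5b → 0x15 → psh [R]
  rd@[10:8]=0x5 ⇒ $5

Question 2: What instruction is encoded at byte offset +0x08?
+0x08: 20 01 ⇒ word 0x0120 (little)
  opcode bits[15:11]=0x0: sum/RR
  rd: (w>>8)&0x7=0x1 → $1
  rs: (w>>5)&0x7=0x1 → $1

sum $1, $1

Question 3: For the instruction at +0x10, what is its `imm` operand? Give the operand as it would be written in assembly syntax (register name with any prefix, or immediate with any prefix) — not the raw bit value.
229

+0x10: e5 f4 ⇒ word 0xf4e5 (little)
  op=0xf4e5>>11=0x1e ⇒ ldi (RI)
  rd@[10:8]=0x4 ⇒ $4
  imm@[7:0]=0xe5 ⇒ 229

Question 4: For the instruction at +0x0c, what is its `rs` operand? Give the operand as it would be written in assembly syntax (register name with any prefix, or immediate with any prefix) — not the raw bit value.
$2

[0c] 40 00 → 0x0040
  opcode bits[15:11]=0x0: sum/RR
  rd: (w>>8)&0x7=0x0 → $0
  rs: (w>>5)&0x7=0x2 → $2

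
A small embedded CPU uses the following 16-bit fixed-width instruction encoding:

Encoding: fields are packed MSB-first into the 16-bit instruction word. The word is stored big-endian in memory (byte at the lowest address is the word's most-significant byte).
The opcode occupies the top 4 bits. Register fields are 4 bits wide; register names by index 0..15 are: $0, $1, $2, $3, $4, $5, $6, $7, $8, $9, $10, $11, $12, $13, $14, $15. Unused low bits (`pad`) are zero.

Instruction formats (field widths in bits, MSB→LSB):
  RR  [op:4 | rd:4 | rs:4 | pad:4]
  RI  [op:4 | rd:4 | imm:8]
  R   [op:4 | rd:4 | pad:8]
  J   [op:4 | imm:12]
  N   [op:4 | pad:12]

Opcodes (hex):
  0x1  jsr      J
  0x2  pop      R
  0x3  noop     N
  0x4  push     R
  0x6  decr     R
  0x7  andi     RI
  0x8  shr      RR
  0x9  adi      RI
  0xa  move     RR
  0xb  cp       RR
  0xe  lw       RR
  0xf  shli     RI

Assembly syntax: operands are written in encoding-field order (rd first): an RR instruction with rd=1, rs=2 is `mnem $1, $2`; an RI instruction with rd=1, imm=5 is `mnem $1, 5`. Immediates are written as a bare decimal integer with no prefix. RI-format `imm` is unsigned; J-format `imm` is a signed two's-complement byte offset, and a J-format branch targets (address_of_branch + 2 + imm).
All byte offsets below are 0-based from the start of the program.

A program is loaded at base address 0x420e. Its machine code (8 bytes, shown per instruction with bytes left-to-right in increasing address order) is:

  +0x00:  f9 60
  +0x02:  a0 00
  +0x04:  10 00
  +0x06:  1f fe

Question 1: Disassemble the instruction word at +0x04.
+0x04: 10 00 ⇒ word 0x1000 (big)
  top 4b → 0x1 → jsr [J]
  [11:0] imm=0 = 0

jsr 0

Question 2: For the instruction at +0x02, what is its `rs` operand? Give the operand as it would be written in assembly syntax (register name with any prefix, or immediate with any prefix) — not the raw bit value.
$0

@+02  big-endian(a0 00) = 0xa000
  op=0xa000>>12=0xa ⇒ move (RR)
  rd@[11:8]=0x0 ⇒ $0
  rs@[7:4]=0x0 ⇒ $0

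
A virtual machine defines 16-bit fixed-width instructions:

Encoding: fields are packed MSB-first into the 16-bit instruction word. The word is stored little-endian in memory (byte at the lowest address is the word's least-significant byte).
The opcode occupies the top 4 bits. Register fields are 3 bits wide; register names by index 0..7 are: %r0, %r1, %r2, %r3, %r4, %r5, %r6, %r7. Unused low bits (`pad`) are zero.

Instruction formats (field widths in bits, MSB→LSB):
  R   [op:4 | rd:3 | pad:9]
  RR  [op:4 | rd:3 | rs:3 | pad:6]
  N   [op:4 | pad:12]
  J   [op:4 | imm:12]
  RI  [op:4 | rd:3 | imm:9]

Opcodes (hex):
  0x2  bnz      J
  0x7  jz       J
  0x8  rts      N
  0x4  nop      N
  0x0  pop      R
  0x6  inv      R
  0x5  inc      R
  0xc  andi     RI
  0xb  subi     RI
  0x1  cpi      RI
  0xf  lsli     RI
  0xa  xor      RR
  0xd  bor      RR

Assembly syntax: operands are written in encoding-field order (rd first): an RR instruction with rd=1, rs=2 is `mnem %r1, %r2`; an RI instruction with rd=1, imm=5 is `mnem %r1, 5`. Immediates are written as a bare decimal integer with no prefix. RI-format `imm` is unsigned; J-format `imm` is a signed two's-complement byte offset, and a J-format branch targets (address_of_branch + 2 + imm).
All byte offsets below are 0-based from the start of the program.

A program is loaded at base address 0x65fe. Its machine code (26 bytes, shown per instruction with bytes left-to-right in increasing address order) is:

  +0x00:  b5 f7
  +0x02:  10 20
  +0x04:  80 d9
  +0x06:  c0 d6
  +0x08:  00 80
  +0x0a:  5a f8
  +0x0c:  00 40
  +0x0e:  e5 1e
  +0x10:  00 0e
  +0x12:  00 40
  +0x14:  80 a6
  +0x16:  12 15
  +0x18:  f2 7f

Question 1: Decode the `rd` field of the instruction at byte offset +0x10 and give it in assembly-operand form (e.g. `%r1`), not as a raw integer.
[10] 00 0e → 0x0e00
  opcode bits[15:12]=0x0: pop/R
  rd@[11:9]=0x7 ⇒ %r7

%r7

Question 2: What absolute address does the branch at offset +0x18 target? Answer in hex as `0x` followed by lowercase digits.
@+18  little-endian(f2 7f) = 0x7ff2
  opcode bits[15:12]=0x7: jz/J
  [11:0] imm=4082 (s12→-14) = -14
  target = base 0x65fe + off 0x18 + 2 + imm -14 = 0x660a

0x660a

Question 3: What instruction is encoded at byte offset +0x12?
@+12  little-endian(00 40) = 0x4000
  op=0x4000>>12=0x4 ⇒ nop (N)

nop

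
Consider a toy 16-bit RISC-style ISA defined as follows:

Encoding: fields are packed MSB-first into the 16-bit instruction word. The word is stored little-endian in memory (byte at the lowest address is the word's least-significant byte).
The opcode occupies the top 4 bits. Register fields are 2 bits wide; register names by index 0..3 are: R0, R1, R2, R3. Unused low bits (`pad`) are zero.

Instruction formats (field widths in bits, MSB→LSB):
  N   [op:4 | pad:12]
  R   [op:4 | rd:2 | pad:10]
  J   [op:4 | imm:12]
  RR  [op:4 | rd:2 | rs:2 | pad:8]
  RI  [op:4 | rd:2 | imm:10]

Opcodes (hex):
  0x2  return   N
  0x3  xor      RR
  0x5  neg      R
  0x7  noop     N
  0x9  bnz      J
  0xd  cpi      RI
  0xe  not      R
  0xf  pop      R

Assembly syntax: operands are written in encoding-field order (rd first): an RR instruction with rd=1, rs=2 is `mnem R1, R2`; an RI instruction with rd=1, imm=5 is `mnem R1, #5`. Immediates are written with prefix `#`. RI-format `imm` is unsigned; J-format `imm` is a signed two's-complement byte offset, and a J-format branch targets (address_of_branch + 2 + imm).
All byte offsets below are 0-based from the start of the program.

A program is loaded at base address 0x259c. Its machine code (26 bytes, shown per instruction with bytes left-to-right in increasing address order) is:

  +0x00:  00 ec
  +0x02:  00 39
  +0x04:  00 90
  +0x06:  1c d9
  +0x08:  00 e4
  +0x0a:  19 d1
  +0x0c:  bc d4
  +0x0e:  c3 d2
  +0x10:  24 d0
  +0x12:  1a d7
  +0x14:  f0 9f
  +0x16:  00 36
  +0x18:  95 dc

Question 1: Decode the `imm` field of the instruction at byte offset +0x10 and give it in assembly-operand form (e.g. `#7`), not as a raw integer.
+0x10: 24 d0 ⇒ word 0xd024 (little)
  top 4b → 0xd → cpi [RI]
  [11:10] rd=0 = R0
  [9:0] imm=36 = #36

#36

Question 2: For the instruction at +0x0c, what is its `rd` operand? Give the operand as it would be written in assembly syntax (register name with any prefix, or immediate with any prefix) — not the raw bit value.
off 0x0c: read bc d4 as little → 0xd4bc
  top 4b → 0xd → cpi [RI]
  [11:10] rd=1 = R1
  [9:0] imm=188 = #188

R1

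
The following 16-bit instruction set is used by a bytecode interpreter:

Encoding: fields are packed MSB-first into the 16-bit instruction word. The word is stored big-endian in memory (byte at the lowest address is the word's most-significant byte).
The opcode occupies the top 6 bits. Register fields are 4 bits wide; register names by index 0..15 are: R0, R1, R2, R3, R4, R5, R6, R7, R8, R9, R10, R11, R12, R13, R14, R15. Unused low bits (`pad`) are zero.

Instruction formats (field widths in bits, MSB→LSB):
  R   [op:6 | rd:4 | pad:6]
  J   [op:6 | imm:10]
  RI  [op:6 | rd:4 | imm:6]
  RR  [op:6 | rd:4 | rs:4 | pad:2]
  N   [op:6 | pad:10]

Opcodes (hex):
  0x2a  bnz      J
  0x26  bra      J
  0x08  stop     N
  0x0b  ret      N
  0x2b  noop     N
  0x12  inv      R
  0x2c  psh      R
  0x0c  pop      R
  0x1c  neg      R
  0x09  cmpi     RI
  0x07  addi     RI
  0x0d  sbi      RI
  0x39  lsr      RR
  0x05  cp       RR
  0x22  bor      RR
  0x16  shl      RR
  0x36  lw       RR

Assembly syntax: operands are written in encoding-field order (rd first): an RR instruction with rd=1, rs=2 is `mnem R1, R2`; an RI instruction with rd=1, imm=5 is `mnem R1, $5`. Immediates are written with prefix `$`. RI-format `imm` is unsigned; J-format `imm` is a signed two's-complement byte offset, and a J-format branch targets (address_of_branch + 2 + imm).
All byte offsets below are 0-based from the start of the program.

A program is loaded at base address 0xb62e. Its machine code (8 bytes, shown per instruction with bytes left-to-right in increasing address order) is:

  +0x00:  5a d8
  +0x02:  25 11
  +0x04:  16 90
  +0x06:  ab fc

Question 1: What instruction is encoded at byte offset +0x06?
off 0x06: read ab fc as big → 0xabfc
  top 6b → 0x2a → bnz [J]
  imm: (w>>0)&0x3ff=0x3fc (s10→-4) → $-4

bnz $-4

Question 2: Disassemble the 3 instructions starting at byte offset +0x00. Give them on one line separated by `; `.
off 0x00: read 5a d8 as big → 0x5ad8
  opcode bits[15:10]=0x16: shl/RR
  rd: (w>>6)&0xf=0xb → R11
  rs: (w>>2)&0xf=0x6 → R6
off 0x02: read 25 11 as big → 0x2511
  opcode bits[15:10]=0x9: cmpi/RI
  rd: (w>>6)&0xf=0x4 → R4
  imm: (w>>0)&0x3f=0x11 → $17
off 0x04: read 16 90 as big → 0x1690
  opcode bits[15:10]=0x5: cp/RR
  rd: (w>>6)&0xf=0xa → R10
  rs: (w>>2)&0xf=0x4 → R4

shl R11, R6; cmpi R4, $17; cp R10, R4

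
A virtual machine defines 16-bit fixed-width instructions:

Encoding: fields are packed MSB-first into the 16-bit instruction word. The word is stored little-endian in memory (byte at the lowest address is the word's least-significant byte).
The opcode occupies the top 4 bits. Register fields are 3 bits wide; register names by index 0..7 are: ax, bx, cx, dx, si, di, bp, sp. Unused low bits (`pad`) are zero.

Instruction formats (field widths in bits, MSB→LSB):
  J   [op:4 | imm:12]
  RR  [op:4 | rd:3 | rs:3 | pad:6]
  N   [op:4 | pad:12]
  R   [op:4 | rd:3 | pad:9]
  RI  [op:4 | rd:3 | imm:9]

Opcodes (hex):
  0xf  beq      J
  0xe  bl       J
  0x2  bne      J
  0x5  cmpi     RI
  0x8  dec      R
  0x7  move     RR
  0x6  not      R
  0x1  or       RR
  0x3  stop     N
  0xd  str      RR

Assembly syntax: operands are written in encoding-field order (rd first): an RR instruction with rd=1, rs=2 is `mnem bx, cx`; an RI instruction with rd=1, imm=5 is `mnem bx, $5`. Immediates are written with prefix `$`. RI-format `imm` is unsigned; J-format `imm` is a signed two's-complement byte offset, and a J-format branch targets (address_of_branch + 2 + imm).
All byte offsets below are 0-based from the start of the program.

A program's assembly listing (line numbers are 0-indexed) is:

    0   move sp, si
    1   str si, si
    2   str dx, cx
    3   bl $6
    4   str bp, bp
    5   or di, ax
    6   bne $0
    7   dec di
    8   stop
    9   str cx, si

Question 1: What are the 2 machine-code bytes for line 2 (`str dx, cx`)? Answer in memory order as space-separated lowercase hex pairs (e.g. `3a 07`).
80 d6

2. str fields op=0xd:4|rd=3:3|rs=2:3|pad=0:6 → word d680h → 80 d6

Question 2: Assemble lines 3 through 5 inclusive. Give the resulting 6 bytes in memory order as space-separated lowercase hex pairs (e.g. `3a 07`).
3. bl fields op=0xe:4|imm=6:12 → word e006h → 06 e0
4. str fields op=0xd:4|rd=6:3|rs=6:3|pad=0:6 → word dd80h → 80 dd
5. or fields op=0x1:4|rd=5:3|rs=0:3|pad=0:6 → word 1a00h → 00 1a

06 e0 80 dd 00 1a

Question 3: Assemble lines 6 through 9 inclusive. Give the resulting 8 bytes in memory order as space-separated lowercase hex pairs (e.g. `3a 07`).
line 6 (bne): pack op=0x2:4|imm=0:12 = 0x2000; little→ 00 20
line 7 (dec): pack op=0x8:4|rd=5:3|pad=0:9 = 0x8a00; little→ 00 8a
line 8 (stop): pack op=0x3:4|pad=0:12 = 0x3000; little→ 00 30
line 9 (str): pack op=0xd:4|rd=2:3|rs=4:3|pad=0:6 = 0xd500; little→ 00 d5

00 20 00 8a 00 30 00 d5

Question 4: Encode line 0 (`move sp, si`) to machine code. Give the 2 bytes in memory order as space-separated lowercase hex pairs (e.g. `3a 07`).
00 7f

L0: move op=0x7:4|rd=7:3|rs=4:3|pad=0:6 ⇒ 0x7f00 ⇒ little 00 7f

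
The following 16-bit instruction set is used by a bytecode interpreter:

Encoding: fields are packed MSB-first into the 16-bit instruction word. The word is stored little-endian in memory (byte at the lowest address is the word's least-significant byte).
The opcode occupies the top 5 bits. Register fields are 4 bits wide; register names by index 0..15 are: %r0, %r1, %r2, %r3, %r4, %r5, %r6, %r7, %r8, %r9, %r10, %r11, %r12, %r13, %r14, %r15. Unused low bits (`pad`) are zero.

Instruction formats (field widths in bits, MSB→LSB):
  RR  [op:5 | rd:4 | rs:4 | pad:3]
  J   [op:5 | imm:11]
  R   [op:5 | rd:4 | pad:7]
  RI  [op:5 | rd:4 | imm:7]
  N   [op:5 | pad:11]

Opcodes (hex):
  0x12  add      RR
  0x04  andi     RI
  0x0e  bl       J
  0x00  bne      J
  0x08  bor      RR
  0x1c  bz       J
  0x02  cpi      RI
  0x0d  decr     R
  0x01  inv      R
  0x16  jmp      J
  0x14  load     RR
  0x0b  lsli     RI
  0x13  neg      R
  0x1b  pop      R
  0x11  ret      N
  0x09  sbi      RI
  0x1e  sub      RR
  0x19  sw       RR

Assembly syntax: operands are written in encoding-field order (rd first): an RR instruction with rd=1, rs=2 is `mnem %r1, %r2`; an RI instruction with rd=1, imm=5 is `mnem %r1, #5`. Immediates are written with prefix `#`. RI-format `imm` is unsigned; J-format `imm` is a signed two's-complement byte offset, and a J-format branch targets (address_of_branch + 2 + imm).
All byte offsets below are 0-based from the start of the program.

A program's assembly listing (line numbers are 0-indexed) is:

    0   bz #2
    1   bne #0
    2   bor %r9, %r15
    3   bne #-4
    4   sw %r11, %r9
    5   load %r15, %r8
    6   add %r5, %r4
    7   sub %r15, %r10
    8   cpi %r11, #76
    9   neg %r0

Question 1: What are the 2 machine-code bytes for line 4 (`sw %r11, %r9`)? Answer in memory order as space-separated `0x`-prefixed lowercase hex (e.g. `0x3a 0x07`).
line 4 (sw): pack op=0x19:5|rd=11:4|rs=9:4|pad=0:3 = 0xcdc8; little→ c8 cd

0xc8 0xcd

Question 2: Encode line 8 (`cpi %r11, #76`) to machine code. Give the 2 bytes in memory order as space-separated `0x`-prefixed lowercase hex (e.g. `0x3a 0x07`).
L8: cpi op=0x2:5|rd=11:4|imm=76:7 ⇒ 0x15cc ⇒ little cc 15

0xcc 0x15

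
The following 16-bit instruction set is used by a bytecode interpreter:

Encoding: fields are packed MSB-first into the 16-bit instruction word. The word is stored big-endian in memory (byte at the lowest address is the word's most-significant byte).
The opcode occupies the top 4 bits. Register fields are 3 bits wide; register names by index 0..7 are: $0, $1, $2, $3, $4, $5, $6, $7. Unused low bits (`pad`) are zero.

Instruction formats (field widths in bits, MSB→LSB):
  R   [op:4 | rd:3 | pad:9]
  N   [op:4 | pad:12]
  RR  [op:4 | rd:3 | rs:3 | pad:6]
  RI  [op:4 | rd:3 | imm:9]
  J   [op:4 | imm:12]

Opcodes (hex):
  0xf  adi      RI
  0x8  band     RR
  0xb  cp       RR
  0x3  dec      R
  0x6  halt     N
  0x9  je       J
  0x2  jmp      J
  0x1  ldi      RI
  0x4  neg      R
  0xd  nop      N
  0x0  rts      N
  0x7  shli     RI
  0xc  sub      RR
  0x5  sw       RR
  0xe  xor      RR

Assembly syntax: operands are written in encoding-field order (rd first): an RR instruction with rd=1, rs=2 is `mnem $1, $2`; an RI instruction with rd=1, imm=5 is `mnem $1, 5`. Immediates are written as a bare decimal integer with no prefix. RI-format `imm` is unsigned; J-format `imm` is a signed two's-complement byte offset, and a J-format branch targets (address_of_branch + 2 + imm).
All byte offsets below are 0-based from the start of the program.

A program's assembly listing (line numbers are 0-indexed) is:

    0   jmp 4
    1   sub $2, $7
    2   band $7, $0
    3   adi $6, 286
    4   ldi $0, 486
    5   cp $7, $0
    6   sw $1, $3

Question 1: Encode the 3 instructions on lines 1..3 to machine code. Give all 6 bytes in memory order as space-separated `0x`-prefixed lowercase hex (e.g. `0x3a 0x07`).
0xc5 0xc0 0x8e 0x00 0xfd 0x1e

L1: sub op=0xc:4|rd=2:3|rs=7:3|pad=0:6 ⇒ 0xc5c0 ⇒ big c5 c0
L2: band op=0x8:4|rd=7:3|rs=0:3|pad=0:6 ⇒ 0x8e00 ⇒ big 8e 00
L3: adi op=0xf:4|rd=6:3|imm=286:9 ⇒ 0xfd1e ⇒ big fd 1e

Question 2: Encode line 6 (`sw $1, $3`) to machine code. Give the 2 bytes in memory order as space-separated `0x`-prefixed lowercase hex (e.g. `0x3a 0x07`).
0x52 0xc0

6. sw fields op=0x5:4|rd=1:3|rs=3:3|pad=0:6 → word 52c0h → 52 c0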